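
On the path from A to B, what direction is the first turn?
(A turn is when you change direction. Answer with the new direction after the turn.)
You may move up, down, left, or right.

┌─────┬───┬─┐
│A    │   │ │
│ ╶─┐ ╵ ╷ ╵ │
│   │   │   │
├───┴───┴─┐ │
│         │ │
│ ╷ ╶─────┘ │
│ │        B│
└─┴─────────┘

Directions: right, right, down, right, up, right, down, right, down, down
First turn direction: down

Solution:

┌─────┬───┬─┐
│A → ↓│↱ ↓│ │
│ ╶─┐ ╵ ╷ ╵ │
│   │↳ ↑│↳ ↓│
├───┴───┴─┐ │
│         │↓│
│ ╷ ╶─────┘ │
│ │        B│
└─┴─────────┘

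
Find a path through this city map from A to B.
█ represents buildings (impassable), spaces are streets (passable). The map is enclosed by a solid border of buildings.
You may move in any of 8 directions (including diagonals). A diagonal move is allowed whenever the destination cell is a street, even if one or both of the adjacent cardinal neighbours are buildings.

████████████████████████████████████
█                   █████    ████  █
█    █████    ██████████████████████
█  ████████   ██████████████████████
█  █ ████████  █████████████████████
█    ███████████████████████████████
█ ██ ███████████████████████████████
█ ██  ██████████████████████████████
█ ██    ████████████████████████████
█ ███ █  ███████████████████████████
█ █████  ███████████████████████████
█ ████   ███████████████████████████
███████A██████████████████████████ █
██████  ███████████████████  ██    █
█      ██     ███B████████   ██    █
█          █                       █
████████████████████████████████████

Finding the shortest path from A to B:
Movement: 8-directional
Path length: 13 steps
Directions: down → down-left → down-right → right → right → right → up-right → right → right → down-right → right → right → up-right

Solution:

████████████████████████████████████
█                   █████    ████  █
█    █████    ██████████████████████
█  ████████   ██████████████████████
█  █ ████████  █████████████████████
█    ███████████████████████████████
█ ██ ███████████████████████████████
█ ██  ██████████████████████████████
█ ██    ████████████████████████████
█ ███ █  ███████████████████████████
█ █████  ███████████████████████████
█ ████   ███████████████████████████
███████A██████████████████████████ █
██████ ↙███████████████████  ██    █
█     ↘██  →→↘███B████████   ██    █
█      →→→↗█  →→↗                  █
████████████████████████████████████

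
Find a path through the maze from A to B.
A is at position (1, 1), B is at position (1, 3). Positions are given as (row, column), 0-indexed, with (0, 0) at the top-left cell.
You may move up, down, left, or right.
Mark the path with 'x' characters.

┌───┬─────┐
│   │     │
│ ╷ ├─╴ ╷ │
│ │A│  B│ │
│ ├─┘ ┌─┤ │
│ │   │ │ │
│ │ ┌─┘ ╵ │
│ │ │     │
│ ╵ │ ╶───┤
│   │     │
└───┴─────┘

Finding the shortest path from (1, 1) to (1, 3):
Path length: 12 steps
Directions: up → left → down → down → down → down → right → up → up → right → up → right

Solution:

┌───┬─────┐
│x x│     │
│ ╷ ├─╴ ╷ │
│x│A│x B│ │
│ ├─┘ ┌─┤ │
│x│x x│ │ │
│ │ ┌─┘ ╵ │
│x│x│     │
│ ╵ │ ╶───┤
│x x│     │
└───┴─────┘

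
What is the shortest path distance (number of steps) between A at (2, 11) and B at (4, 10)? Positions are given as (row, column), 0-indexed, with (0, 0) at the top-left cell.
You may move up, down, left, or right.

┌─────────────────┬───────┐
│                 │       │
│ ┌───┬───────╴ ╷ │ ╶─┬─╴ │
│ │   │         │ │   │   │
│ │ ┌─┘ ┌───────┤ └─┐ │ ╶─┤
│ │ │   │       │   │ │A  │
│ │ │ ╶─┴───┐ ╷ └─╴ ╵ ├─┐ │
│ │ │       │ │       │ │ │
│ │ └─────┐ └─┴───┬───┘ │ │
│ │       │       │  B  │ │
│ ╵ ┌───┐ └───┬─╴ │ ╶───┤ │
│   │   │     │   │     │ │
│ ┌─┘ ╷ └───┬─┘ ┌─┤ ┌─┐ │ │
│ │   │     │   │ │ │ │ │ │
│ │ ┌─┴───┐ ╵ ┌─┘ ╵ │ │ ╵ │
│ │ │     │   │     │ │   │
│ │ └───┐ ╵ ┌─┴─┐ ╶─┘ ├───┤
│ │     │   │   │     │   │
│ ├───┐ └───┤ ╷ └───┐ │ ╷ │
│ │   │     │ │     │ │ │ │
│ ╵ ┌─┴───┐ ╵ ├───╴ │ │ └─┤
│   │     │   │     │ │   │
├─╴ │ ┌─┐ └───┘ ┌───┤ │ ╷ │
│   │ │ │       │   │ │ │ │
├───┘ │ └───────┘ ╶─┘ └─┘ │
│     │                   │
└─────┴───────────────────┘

Finding path from (2, 11) to (4, 10):
Path: (2,11) → (2,12) → (3,12) → (4,12) → (5,12) → (6,12) → (7,12) → (7,11) → (6,11) → (5,11) → (5,10) → (5,9) → (4,9) → (4,10)
Distance: 13 steps

Solution:

┌─────────────────┬───────┐
│                 │       │
│ ┌───┬───────╴ ╷ │ ╶─┬─╴ │
│ │   │         │ │   │   │
│ │ ┌─┘ ┌───────┤ └─┐ │ ╶─┤
│ │ │   │       │   │ │A ↓│
│ │ │ ╶─┴───┐ ╷ └─╴ ╵ ├─┐ │
│ │ │       │ │       │ │↓│
│ │ └─────┐ └─┴───┬───┘ │ │
│ │       │       │↱ B  │↓│
│ ╵ ┌───┐ └───┬─╴ │ ╶───┤ │
│   │   │     │   │↑ ← ↰│↓│
│ ┌─┘ ╷ └───┬─┘ ┌─┤ ┌─┐ │ │
│ │   │     │   │ │ │ │↑│↓│
│ │ ┌─┴───┐ ╵ ┌─┘ ╵ │ │ ╵ │
│ │ │     │   │     │ │↑ ↲│
│ │ └───┐ ╵ ┌─┴─┐ ╶─┘ ├───┤
│ │     │   │   │     │   │
│ ├───┐ └───┤ ╷ └───┐ │ ╷ │
│ │   │     │ │     │ │ │ │
│ ╵ ┌─┴───┐ ╵ ├───╴ │ │ └─┤
│   │     │   │     │ │   │
├─╴ │ ┌─┐ └───┘ ┌───┤ │ ╷ │
│   │ │ │       │   │ │ │ │
├───┘ │ └───────┘ ╶─┘ └─┘ │
│     │                   │
└─────┴───────────────────┘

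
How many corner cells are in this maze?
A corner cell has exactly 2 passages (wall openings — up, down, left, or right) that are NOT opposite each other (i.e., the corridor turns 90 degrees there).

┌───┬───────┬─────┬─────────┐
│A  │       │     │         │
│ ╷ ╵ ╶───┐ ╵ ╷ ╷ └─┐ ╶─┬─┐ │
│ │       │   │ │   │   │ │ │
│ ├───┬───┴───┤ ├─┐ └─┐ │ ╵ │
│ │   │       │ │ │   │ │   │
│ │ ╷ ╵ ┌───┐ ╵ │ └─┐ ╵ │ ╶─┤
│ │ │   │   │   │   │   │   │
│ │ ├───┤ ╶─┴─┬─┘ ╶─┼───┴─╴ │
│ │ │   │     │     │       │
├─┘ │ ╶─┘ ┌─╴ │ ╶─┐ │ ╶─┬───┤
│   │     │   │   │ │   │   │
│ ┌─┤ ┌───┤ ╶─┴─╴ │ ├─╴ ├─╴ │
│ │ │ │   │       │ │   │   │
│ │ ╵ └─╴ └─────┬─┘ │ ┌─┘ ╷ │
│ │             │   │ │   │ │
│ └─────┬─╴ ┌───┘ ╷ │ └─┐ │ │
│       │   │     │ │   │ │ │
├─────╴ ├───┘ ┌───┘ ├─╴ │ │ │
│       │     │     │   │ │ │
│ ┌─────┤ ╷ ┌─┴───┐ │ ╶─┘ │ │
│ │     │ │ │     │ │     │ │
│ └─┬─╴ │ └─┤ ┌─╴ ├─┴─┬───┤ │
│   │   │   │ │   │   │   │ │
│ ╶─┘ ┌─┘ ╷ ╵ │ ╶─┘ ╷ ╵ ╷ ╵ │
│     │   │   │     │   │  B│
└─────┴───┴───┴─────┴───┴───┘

Counting corner cells (2 non-opposite passages):
Total corners: 92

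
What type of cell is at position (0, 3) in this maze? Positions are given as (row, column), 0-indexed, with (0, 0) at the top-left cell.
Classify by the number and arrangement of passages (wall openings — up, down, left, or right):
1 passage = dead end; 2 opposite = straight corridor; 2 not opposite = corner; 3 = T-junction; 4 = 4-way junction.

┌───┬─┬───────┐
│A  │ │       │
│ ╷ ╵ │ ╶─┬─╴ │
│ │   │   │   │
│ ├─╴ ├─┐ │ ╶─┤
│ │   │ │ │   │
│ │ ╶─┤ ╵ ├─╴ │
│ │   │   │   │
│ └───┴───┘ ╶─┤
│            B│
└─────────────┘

Checking cell at (0, 3):
Number of passages: 2
Cell type: corner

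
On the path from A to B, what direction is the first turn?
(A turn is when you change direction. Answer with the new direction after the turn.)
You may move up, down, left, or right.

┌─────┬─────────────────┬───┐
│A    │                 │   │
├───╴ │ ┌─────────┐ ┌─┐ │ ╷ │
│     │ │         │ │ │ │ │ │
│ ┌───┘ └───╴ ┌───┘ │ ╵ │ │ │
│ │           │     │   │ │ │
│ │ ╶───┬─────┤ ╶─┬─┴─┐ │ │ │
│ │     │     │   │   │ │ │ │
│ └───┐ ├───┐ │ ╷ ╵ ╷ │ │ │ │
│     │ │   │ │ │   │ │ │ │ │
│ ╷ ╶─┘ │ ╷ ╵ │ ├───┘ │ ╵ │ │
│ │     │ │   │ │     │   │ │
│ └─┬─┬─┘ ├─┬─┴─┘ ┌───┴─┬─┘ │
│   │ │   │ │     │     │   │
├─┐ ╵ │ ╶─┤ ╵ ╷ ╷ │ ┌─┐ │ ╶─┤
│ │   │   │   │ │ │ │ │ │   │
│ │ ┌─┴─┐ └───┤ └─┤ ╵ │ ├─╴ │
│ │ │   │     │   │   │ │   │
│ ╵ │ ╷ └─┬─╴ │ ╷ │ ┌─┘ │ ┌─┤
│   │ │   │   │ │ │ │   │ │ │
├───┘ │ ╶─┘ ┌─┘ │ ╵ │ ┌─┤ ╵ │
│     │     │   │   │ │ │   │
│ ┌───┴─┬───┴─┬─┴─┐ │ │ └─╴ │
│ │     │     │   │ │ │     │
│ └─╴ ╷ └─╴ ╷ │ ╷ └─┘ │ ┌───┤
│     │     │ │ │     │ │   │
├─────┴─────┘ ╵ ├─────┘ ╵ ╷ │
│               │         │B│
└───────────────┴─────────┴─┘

Directions: right, right, down, left, left, down, down, down, right, down, right, right, up, up, left, left, up, right, right, up, up, right, right, right, right, right, right, right, right, down, down, down, down, down, right, up, up, up, up, up, right, down, down, down, down, down, down, left, down, right, down, left, down, down, right, down, left, left, down, down, right, up, right, down
First turn direction: down

Solution:

┌─────┬─────────────────┬───┐
│A → ↓│↱ → → → → → → → ↓│↱ ↓│
├───╴ │ ┌─────────┐ ┌─┐ │ ╷ │
│↓ ← ↲│↑│         │ │ │↓│↑│↓│
│ ┌───┘ └───╴ ┌───┘ │ ╵ │ │ │
│↓│↱ → ↑      │     │  ↓│↑│↓│
│ │ ╶───┬─────┤ ╶─┬─┴─┐ │ │ │
│↓│↑ ← ↰│     │   │   │↓│↑│↓│
│ └───┐ ├───┐ │ ╷ ╵ ╷ │ │ │ │
│↳ ↓  │↑│   │ │ │   │ │↓│↑│↓│
│ ╷ ╶─┘ │ ╷ ╵ │ ├───┘ │ ╵ │ │
│ │↳ → ↑│ │   │ │     │↳ ↑│↓│
│ └─┬─┬─┘ ├─┬─┴─┘ ┌───┴─┬─┘ │
│   │ │   │ │     │     │↓ ↲│
├─┐ ╵ │ ╶─┤ ╵ ╷ ╷ │ ┌─┐ │ ╶─┤
│ │   │   │   │ │ │ │ │ │↳ ↓│
│ │ ┌─┴─┐ └───┤ └─┤ ╵ │ ├─╴ │
│ │ │   │     │   │   │ │↓ ↲│
│ ╵ │ ╷ └─┬─╴ │ ╷ │ ┌─┘ │ ┌─┤
│   │ │   │   │ │ │ │   │↓│ │
├───┘ │ ╶─┘ ┌─┘ │ ╵ │ ┌─┤ ╵ │
│     │     │   │   │ │ │↳ ↓│
│ ┌───┴─┬───┴─┬─┴─┐ │ │ └─╴ │
│ │     │     │   │ │ │↓ ← ↲│
│ └─╴ ╷ └─╴ ╷ │ ╷ └─┘ │ ┌───┤
│     │     │ │ │     │↓│↱ ↓│
├─────┴─────┘ ╵ ├─────┘ ╵ ╷ │
│               │      ↳ ↑│B│
└───────────────┴─────────┴─┘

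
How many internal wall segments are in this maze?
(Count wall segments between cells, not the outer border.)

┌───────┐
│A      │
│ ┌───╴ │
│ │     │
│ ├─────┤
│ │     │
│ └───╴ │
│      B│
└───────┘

Counting internal wall segments:
Total internal walls: 9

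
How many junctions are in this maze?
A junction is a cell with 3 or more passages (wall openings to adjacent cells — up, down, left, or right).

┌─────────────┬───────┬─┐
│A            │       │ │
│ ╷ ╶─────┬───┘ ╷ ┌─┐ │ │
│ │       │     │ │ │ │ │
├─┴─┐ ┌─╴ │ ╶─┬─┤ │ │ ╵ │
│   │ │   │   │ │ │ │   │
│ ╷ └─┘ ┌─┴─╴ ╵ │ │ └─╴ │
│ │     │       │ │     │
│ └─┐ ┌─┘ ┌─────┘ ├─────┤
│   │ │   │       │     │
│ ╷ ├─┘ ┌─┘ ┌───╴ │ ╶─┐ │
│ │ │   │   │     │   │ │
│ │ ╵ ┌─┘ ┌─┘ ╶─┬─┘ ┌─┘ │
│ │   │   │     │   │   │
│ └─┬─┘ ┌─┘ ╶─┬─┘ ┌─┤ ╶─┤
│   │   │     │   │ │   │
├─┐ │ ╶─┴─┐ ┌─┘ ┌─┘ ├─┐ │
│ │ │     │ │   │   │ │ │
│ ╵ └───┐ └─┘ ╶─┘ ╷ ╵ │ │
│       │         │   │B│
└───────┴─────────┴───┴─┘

Checking each cell for number of passages:

Junctions found (3+ passages):
  (0, 1): 3 passages
  (0, 8): 3 passages
  (1, 2): 3 passages
  (2, 11): 3 passages
  (3, 2): 3 passages
  (3, 6): 3 passages
  (4, 0): 3 passages
  (4, 8): 3 passages
  (5, 9): 3 passages
  (6, 6): 3 passages
  (7, 5): 4 passages
  (8, 9): 3 passages
  (9, 1): 3 passages
  (9, 6): 3 passages
Total junctions: 14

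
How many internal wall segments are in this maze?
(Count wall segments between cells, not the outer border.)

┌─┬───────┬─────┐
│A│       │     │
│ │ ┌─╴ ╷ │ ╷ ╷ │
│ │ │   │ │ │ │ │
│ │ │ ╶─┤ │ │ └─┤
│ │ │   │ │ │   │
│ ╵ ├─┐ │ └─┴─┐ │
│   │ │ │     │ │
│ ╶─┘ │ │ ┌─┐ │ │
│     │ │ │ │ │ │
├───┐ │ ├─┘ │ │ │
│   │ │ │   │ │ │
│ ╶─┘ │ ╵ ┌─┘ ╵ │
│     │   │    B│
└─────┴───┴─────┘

Counting internal wall segments:
Total internal walls: 42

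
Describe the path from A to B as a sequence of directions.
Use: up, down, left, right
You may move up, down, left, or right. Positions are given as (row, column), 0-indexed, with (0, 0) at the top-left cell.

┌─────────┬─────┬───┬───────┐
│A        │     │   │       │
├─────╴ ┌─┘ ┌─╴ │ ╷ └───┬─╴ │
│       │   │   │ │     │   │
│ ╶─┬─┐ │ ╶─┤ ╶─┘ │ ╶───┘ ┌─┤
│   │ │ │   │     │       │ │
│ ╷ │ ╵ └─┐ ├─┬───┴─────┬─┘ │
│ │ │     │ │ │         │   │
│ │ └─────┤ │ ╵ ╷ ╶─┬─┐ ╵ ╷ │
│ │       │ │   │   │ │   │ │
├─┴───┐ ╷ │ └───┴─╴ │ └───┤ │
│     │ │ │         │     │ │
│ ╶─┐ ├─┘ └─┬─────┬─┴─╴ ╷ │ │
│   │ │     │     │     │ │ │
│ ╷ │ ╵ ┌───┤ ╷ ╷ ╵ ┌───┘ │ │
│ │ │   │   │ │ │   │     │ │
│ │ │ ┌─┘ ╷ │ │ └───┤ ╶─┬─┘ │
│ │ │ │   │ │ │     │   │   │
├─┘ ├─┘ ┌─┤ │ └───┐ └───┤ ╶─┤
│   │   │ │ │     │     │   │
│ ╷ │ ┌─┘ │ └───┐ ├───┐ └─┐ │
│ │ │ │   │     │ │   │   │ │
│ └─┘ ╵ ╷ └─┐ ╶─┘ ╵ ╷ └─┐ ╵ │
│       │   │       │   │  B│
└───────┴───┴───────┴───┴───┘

Finding the path and converting it to directions:
Path through cells: (0,0) → (0,1) → (0,2) → (0,3) → (1,3) → (1,2) → (1,1) → (1,0) → (2,0) → (2,1) → (3,1) → (4,1) → (4,2) → (4,3) → (4,4) → (5,4) → (6,4) → (6,3) → (7,3) → (7,2) → (6,2) → (5,2) → (5,1) → (5,0) → (6,0) → (6,1) → (7,1) → (8,1) → (9,1) → (9,0) → (10,0) → (11,0) → (11,1) → (11,2) → (10,2) → (9,2) → (9,3) → (8,3) → (8,4) → (7,4) → (7,5) → (8,5) → (9,5) → (10,5) → (10,6) → (11,6) → (11,7) → (11,8) → (10,8) → (9,8) → (9,7) → (9,6) → (8,6) → (7,6) → (6,6) → (6,7) → (7,7) → (8,7) → (8,8) → (8,9) → (9,9) → (9,10) → (9,11) → (10,11) → (10,12) → (11,12) → (11,13)
Directions: right, right, right, down, left, left, left, down, right, down, down, right, right, right, down, down, left, down, left, up, up, left, left, down, right, down, down, down, left, down, down, right, right, up, up, right, up, right, up, right, down, down, down, right, down, right, right, up, up, left, left, up, up, up, right, down, down, right, right, down, right, right, down, right, down, right

Solution:

┌─────────┬─────┬───┬───────┐
│A → → ↓  │     │   │       │
├─────╴ ┌─┘ ┌─╴ │ ╷ └───┬─╴ │
│↓ ← ← ↲│   │   │ │     │   │
│ ╶─┬─┐ │ ╶─┤ ╶─┘ │ ╶───┘ ┌─┤
│↳ ↓│ │ │   │     │       │ │
│ ╷ │ ╵ └─┐ ├─┬───┴─────┬─┘ │
│ │↓│     │ │ │         │   │
│ │ └─────┤ │ ╵ ╷ ╶─┬─┐ ╵ ╷ │
│ │↳ → → ↓│ │   │   │ │   │ │
├─┴───┐ ╷ │ └───┴─╴ │ └───┤ │
│↓ ← ↰│ │↓│         │     │ │
│ ╶─┐ ├─┘ └─┬─────┬─┴─╴ ╷ │ │
│↳ ↓│↑│↓ ↲  │↱ ↓  │     │ │ │
│ ╷ │ ╵ ┌───┤ ╷ ╷ ╵ ┌───┘ │ │
│ │↓│↑ ↲│↱ ↓│↑│↓│   │     │ │
│ │ │ ┌─┘ ╷ │ │ └───┤ ╶─┬─┘ │
│ │↓│ │↱ ↑│↓│↑│↳ → ↓│   │   │
├─┘ ├─┘ ┌─┤ │ └───┐ └───┤ ╶─┤
│↓ ↲│↱ ↑│ │↓│↑ ← ↰│↳ → ↓│   │
│ ╷ │ ┌─┘ │ └───┐ ├───┐ └─┐ │
│↓│ │↑│   │↳ ↓  │↑│   │↳ ↓│ │
│ └─┘ ╵ ╷ └─┐ ╶─┘ ╵ ╷ └─┐ ╵ │
│↳ → ↑  │   │↳ → ↑  │   │↳ B│
└───────┴───┴───────┴───┴───┘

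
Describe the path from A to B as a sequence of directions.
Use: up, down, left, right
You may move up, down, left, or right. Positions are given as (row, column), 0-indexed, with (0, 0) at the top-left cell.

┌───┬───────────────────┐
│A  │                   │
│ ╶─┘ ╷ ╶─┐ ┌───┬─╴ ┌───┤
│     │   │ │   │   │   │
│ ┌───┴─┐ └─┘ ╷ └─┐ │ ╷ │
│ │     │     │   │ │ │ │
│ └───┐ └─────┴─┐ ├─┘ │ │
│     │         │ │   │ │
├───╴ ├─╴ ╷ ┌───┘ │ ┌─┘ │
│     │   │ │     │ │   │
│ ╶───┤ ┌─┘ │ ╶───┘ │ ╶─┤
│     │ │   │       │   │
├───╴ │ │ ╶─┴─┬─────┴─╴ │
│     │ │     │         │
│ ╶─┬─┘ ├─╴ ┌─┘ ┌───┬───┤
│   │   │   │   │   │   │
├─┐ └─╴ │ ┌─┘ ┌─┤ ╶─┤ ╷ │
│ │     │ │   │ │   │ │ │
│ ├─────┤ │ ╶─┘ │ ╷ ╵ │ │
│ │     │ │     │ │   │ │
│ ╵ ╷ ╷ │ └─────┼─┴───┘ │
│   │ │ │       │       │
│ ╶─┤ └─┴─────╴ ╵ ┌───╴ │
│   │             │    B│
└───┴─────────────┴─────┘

Finding the path and converting it to directions:
Path through cells: (0,0) → (1,0) → (2,0) → (3,0) → (3,1) → (3,2) → (4,2) → (4,1) → (4,0) → (5,0) → (5,1) → (5,2) → (6,2) → (6,1) → (6,0) → (7,0) → (7,1) → (8,1) → (8,2) → (8,3) → (7,3) → (6,3) → (5,3) → (4,3) → (4,4) → (3,4) → (3,5) → (4,5) → (5,5) → (5,4) → (6,4) → (6,5) → (7,5) → (7,4) → (8,4) → (9,4) → (10,4) → (10,5) → (10,6) → (10,7) → (11,7) → (11,8) → (10,8) → (10,9) → (10,10) → (10,11) → (11,11)
Directions: down, down, down, right, right, down, left, left, down, right, right, down, left, left, down, right, down, right, right, up, up, up, up, right, up, right, down, down, left, down, right, down, left, down, down, down, right, right, right, down, right, up, right, right, right, down

Solution:

┌───┬───────────────────┐
│A  │                   │
│ ╶─┘ ╷ ╶─┐ ┌───┬─╴ ┌───┤
│↓    │   │ │   │   │   │
│ ┌───┴─┐ └─┘ ╷ └─┐ │ ╷ │
│↓│     │     │   │ │ │ │
│ └───┐ └─────┴─┐ ├─┘ │ │
│↳ → ↓│  ↱ ↓    │ │   │ │
├───╴ ├─╴ ╷ ┌───┘ │ ┌─┘ │
│↓ ← ↲│↱ ↑│↓│     │ │   │
│ ╶───┤ ┌─┘ │ ╶───┘ │ ╶─┤
│↳ → ↓│↑│↓ ↲│       │   │
├───╴ │ │ ╶─┴─┬─────┴─╴ │
│↓ ← ↲│↑│↳ ↓  │         │
│ ╶─┬─┘ ├─╴ ┌─┘ ┌───┬───┤
│↳ ↓│  ↑│↓ ↲│   │   │   │
├─┐ └─╴ │ ┌─┘ ┌─┤ ╶─┤ ╷ │
│ │↳ → ↑│↓│   │ │   │ │ │
│ ├─────┤ │ ╶─┘ │ ╷ ╵ │ │
│ │     │↓│     │ │   │ │
│ ╵ ╷ ╷ │ └─────┼─┴───┘ │
│   │ │ │↳ → → ↓│↱ → → ↓│
│ ╶─┤ └─┴─────╴ ╵ ┌───╴ │
│   │          ↳ ↑│    B│
└───┴─────────────┴─────┘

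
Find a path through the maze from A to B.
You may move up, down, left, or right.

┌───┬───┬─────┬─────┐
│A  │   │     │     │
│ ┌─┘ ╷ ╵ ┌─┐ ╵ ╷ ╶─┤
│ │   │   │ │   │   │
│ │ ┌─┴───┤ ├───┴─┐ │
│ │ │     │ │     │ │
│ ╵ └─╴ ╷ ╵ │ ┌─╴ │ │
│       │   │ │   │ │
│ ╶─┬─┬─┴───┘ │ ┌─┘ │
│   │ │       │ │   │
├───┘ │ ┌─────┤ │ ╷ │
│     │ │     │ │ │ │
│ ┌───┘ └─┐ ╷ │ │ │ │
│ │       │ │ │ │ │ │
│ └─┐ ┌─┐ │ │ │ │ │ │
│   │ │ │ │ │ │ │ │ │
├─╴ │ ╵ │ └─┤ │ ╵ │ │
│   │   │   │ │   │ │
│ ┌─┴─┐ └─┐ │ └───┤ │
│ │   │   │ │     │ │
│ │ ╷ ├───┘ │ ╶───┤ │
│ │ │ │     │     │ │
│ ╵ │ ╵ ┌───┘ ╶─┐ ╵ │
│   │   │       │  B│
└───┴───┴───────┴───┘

Finding the shortest path through the maze:
Path length: 30 steps
Directions: down → down → down → right → up → up → right → up → right → down → right → up → right → right → down → right → up → right → down → right → down → down → down → down → down → down → down → down → down → down

Solution:

┌───┬───┬─────┬─────┐
│A  │↱ ↓│↱ → ↓│↱ ↓  │
│ ┌─┘ ╷ ╵ ┌─┐ ╵ ╷ ╶─┤
│↓│↱ ↑│↳ ↑│ │↳ ↑│↳ ↓│
│ │ ┌─┴───┤ ├───┴─┐ │
│↓│↑│     │ │     │↓│
│ ╵ └─╴ ╷ ╵ │ ┌─╴ │ │
│↳ ↑    │   │ │   │↓│
│ ╶─┬─┬─┴───┘ │ ┌─┘ │
│   │ │       │ │  ↓│
├───┘ │ ┌─────┤ │ ╷ │
│     │ │     │ │ │↓│
│ ┌───┘ └─┐ ╷ │ │ │ │
│ │       │ │ │ │ │↓│
│ └─┐ ┌─┐ │ │ │ │ │ │
│   │ │ │ │ │ │ │ │↓│
├─╴ │ ╵ │ └─┤ │ ╵ │ │
│   │   │   │ │   │↓│
│ ┌─┴─┐ └─┐ │ └───┤ │
│ │   │   │ │     │↓│
│ │ ╷ ├───┘ │ ╶───┤ │
│ │ │ │     │     │↓│
│ ╵ │ ╵ ┌───┘ ╶─┐ ╵ │
│   │   │       │  B│
└───┴───┴───────┴───┘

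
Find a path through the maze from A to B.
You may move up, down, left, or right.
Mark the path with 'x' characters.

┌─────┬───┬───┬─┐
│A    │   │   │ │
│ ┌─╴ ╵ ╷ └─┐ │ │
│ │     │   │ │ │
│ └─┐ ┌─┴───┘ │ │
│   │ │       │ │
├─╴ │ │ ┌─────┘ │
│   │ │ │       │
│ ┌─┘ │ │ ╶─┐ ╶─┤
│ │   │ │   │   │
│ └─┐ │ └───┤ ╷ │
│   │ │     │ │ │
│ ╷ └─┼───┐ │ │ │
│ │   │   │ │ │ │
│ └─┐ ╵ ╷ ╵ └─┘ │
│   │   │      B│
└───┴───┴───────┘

Finding the shortest path through the maze:
Path length: 18 steps
Directions: down → down → right → down → left → down → down → right → down → right → down → right → up → right → down → right → right → right

Solution:

┌─────┬───┬───┬─┐
│A    │   │   │ │
│ ┌─╴ ╵ ╷ └─┐ │ │
│x│     │   │ │ │
│ └─┐ ┌─┴───┘ │ │
│x x│ │       │ │
├─╴ │ │ ┌─────┘ │
│x x│ │ │       │
│ ┌─┘ │ │ ╶─┐ ╶─┤
│x│   │ │   │   │
│ └─┐ │ └───┤ ╷ │
│x x│ │     │ │ │
│ ╷ └─┼───┐ │ │ │
│ │x x│x x│ │ │ │
│ └─┐ ╵ ╷ ╵ └─┘ │
│   │x x│x x x B│
└───┴───┴───────┘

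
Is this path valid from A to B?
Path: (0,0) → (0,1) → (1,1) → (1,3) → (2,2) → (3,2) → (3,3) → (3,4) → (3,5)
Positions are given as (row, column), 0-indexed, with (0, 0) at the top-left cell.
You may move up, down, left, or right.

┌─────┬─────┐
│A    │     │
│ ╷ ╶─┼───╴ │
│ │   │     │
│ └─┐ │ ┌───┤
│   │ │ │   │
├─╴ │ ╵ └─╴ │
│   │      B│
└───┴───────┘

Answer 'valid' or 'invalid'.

Checking path validity:
Result: Invalid move at step 3: cannot move from (1, 1) to (1, 3).

invalid

Correct solution:

┌─────┬─────┐
│A ↓  │     │
│ ╷ ╶─┼───╴ │
│ │↳ ↓│     │
│ └─┐ │ ┌───┤
│   │↓│ │   │
├─╴ │ ╵ └─╴ │
│   │↳ → → B│
└───┴───────┘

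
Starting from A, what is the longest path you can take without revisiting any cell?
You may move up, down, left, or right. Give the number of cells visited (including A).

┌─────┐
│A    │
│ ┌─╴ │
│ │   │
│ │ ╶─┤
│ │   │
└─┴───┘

Finding longest simple path using DFS:
Start: (0, 0)
Longest path visits 7 cells
Path: A → right → right → down → left → down → right

Solution:

┌─────┐
│A → ↓│
│ ┌─╴ │
│ │↓ ↲│
│ │ ╶─┤
│ │↳ B│
└─┴───┘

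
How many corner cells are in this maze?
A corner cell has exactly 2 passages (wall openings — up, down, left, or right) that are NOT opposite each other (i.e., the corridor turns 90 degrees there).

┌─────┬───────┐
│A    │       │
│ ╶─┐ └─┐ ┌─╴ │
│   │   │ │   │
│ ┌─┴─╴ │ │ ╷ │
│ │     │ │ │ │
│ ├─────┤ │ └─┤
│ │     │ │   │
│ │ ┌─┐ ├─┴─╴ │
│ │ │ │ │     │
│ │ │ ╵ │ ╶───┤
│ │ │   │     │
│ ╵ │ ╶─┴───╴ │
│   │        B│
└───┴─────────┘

Counting corner cells (2 non-opposite passages):
Total corners: 20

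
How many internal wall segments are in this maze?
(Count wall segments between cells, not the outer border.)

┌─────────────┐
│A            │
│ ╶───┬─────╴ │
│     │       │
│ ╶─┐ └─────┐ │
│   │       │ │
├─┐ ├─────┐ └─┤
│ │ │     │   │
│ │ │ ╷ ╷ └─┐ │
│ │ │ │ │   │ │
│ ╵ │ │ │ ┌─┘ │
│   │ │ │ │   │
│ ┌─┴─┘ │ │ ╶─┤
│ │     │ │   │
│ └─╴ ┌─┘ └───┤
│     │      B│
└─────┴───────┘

Counting internal wall segments:
Total internal walls: 42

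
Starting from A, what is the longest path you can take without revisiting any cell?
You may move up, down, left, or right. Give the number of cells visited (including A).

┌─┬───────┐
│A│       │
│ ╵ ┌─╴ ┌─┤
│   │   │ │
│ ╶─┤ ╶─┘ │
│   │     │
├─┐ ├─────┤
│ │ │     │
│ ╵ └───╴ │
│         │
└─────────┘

Finding longest simple path using DFS:
Start: (0, 0)
Longest path visits 12 cells
Path: A → down → down → right → down → down → right → right → right → up → left → left

Solution:

┌─┬───────┐
│A│       │
│ ╵ ┌─╴ ┌─┤
│↓  │   │ │
│ ╶─┤ ╶─┘ │
│↳ ↓│     │
├─┐ ├─────┤
│ │↓│B ← ↰│
│ ╵ └───╴ │
│  ↳ → → ↑│
└─────────┘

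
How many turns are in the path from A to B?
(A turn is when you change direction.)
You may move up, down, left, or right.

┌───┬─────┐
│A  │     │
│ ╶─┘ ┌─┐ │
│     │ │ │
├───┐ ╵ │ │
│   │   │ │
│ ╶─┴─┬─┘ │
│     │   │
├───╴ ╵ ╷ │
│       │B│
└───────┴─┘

Directions: down, right, right, up, right, right, down, down, down, down
Number of turns: 4

Solution:

┌───┬─────┐
│A  │↱ → ↓│
│ ╶─┘ ┌─┐ │
│↳ → ↑│ │↓│
├───┐ ╵ │ │
│   │   │↓│
│ ╶─┴─┬─┘ │
│     │  ↓│
├───╴ ╵ ╷ │
│       │B│
└───────┴─┘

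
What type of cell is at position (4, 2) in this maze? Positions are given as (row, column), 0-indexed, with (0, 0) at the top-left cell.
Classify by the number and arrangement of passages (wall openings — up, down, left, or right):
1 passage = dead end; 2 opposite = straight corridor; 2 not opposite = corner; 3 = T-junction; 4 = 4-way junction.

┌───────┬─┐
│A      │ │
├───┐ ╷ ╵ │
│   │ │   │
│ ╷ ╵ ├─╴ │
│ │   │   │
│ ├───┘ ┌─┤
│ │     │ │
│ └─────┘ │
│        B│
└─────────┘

Checking cell at (4, 2):
Number of passages: 2
Cell type: straight corridor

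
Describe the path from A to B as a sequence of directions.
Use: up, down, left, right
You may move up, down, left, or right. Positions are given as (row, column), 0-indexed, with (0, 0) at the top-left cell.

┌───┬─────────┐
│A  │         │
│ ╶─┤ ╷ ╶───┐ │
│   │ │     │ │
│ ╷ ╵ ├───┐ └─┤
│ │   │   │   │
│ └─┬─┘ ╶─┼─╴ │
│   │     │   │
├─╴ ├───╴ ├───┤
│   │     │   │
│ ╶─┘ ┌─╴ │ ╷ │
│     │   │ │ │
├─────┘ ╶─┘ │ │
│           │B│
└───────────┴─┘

Finding the path and converting it to directions:
Path through cells: (0,0) → (1,0) → (2,0) → (3,0) → (3,1) → (4,1) → (4,0) → (5,0) → (5,1) → (5,2) → (4,2) → (4,3) → (4,4) → (5,4) → (5,3) → (6,3) → (6,4) → (6,5) → (5,5) → (4,5) → (4,6) → (5,6) → (6,6)
Directions: down, down, down, right, down, left, down, right, right, up, right, right, down, left, down, right, right, up, up, right, down, down

Solution:

┌───┬─────────┐
│A  │         │
│ ╶─┤ ╷ ╶───┐ │
│↓  │ │     │ │
│ ╷ ╵ ├───┐ └─┤
│↓│   │   │   │
│ └─┬─┘ ╶─┼─╴ │
│↳ ↓│     │   │
├─╴ ├───╴ ├───┤
│↓ ↲│↱ → ↓│↱ ↓│
│ ╶─┘ ┌─╴ │ ╷ │
│↳ → ↑│↓ ↲│↑│↓│
├─────┘ ╶─┘ │ │
│      ↳ → ↑│B│
└───────────┴─┘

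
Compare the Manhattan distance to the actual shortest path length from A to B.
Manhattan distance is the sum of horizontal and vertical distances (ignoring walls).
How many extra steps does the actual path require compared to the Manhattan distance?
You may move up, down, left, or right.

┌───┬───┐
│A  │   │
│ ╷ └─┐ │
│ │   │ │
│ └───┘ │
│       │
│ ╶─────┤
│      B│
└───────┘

Manhattan distance: |3 - 0| + |3 - 0| = 6
Actual path length: 6
Extra steps: 6 - 6 = 0

Solution:

┌───┬───┐
│A  │   │
│ ╷ └─┐ │
│↓│   │ │
│ └───┘ │
│↓      │
│ ╶─────┤
│↳ → → B│
└───────┘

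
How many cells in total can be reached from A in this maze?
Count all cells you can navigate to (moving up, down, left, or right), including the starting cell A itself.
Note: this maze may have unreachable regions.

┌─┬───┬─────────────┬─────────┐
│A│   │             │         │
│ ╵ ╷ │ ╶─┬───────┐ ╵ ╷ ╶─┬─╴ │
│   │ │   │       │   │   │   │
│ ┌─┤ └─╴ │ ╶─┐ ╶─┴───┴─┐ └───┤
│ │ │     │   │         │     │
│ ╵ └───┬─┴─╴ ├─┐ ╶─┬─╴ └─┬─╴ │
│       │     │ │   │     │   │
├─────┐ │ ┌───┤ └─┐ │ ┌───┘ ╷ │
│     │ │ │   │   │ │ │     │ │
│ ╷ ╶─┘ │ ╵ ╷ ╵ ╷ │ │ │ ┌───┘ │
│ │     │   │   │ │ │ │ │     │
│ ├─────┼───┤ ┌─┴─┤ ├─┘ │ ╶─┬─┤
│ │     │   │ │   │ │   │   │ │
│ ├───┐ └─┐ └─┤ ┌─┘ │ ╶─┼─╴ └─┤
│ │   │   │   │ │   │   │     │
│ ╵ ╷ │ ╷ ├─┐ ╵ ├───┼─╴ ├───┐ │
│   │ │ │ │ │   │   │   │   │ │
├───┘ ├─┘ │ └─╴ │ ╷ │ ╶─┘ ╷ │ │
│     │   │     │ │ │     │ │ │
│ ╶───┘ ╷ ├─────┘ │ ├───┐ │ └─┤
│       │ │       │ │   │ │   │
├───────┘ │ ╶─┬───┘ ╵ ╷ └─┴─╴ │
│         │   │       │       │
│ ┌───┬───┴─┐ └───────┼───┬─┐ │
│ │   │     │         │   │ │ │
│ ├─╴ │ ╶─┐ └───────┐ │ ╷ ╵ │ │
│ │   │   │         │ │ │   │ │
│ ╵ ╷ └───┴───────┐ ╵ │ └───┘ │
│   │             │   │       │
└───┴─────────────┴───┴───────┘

Using BFS/flood-fill to find all reachable cells from A:
Maze size: 15 × 15 = 225 total cells
52 cell(s) are walled off and cannot be reached from A.
Reachable cells: 173

Reachable region (· marks reachable cells):

┌─┬───┬─────────────┬─────────┐
│A│· ·│· · · · · · ·│· · · · ·│
│ ╵ ╷ │ ╶─┬───────┐ ╵ ╷ ╶─┬─╴ │
│· ·│·│· ·│       │· ·│· ·│· ·│
│ ┌─┤ └─╴ │ ╶─┐ ╶─┴───┴─┐ └───┤
│·│·│· · ·│   │         │· · ·│
│ ╵ └───┬─┴─╴ ├─┐ ╶─┬─╴ └─┬─╴ │
│· · · ·│     │ │   │     │· ·│
├─────┐ │ ┌───┤ └─┐ │ ┌───┘ ╷ │
│· · ·│·│ │   │   │ │ │· · ·│·│
│ ╷ ╶─┘ │ ╵ ╷ ╵ ╷ │ │ │ ┌───┘ │
│·│· · ·│   │   │ │ │ │·│· · ·│
│ ├─────┼───┤ ┌─┴─┤ ├─┘ │ ╶─┬─┤
│·│· · ·│   │ │   │ │· ·│· ·│ │
│ ├───┐ └─┐ └─┤ ┌─┘ │ ╶─┼─╴ └─┤
│·│· ·│· ·│   │ │   │· ·│· · ·│
│ ╵ ╷ │ ╷ ├─┐ ╵ ├───┼─╴ ├───┐ │
│· ·│·│·│·│ │   │· ·│· ·│· ·│·│
├───┘ ├─┘ │ └─╴ │ ╷ │ ╶─┘ ╷ │ │
│· · ·│· ·│     │·│·│· · ·│·│·│
│ ╶───┘ ╷ ├─────┘ │ ├───┐ │ └─┤
│· · · ·│·│· · · ·│·│· ·│·│· ·│
├───────┘ │ ╶─┬───┘ ╵ ╷ └─┴─╴ │
│· · · · ·│· ·│· · · ·│· · · ·│
│ ┌───┬───┴─┐ └───────┼───┬─┐ │
│·│· ·│· · ·│· · · · ·│· ·│·│·│
│ ├─╴ │ ╶─┐ └───────┐ │ ╷ ╵ │ │
│·│· ·│· ·│· · · · ·│·│·│· ·│·│
│ ╵ ╷ └───┴───────┐ ╵ │ └───┘ │
│· ·│· · · · · · ·│· ·│· · · ·│
└───┴─────────────┴───┴───────┘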